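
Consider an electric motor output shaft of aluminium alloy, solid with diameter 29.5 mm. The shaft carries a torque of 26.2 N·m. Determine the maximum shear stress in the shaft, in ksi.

0.754 ksi

J = πd⁴/32 = π(0.0295)⁴/32 = 7.435×10^-8 m⁴.
τ_max = T·r/J = 26.20 × 0.0147 / 7.435×10^-8 = 5.198×10^6 Pa.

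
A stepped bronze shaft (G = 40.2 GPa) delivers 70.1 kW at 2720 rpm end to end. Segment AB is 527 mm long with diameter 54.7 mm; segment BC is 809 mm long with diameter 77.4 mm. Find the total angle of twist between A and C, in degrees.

ω = 2π·2720/60 = 284.8 rad/s, so T = P/ω = 70.1×10³ / 284.8 = 246.1 N·m.
J_AB = π(0.0547)⁴/32 = 8.79×10^-7 m⁴; J_BC = π(0.0774)⁴/32 = 3.52×10^-6 m⁴.
θ = (T/G)·Σ L_i/J_i = (246.1/40.2×10⁹)·(0.527/8.79×10^-7 + 0.809/3.52×10^-6) = 5.076×10^-3 rad.

0.291°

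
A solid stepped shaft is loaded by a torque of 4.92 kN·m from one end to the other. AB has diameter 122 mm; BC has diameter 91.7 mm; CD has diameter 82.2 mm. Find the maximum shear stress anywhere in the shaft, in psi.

6540 psi

Under the same torque, τ_max = 16T/(πd³) is largest where d is smallest — segment CD (d = 82.2 mm).
τ_max = 16·4920/(π·(0.0822)³) = 4.511×10^7 Pa.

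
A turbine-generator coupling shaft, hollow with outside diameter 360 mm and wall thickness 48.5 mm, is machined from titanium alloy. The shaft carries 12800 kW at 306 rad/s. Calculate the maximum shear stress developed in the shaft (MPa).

ω = 306 rad/s, so T = P/ω = 12800×10³ / 306.0 = 41830 N·m.
J = π(d_o⁴ − d_i⁴)/32 = π(0.360⁴ − 0.263⁴)/32 = 1.179×10^-3 m⁴.
τ_max = T·r/J = 41830 × 0.180 / 1.179×10^-3 = 6.385×10^6 Pa.

6.38 MPa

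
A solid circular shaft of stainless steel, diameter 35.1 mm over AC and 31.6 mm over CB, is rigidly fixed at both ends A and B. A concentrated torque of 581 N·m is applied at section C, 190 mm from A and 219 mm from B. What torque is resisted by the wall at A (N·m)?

370 N·m

Compatibility: T_A·a/J_AC = T_B·b/J_CB with T_A + T_B = T₀.
J_AC = 1.49×10^-7 m⁴, J_CB = 9.79×10^-8 m⁴, so T_A = T₀·(J_AC/a)/((J_AC/a)+(J_CB/b)) = 370.1 N·m, T_B = 210.9 N·m.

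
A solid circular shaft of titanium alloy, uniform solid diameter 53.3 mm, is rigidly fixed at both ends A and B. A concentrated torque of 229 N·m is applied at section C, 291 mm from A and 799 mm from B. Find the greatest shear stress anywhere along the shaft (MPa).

5.65 MPa

With uniform GJ and both ends fixed, compatibility θ_AC = θ_CB gives T_A·a = T_B·b, together with T_A + T_B = T₀.
T_A = T₀·b/(a+b) = 229.0·799/1090 = 167.9 N·m; T_B = 61.14 N·m.
τ in each portion: τ_AC = 5.65×10^6 Pa, τ_CB = 2.06×10^6 Pa; maximum is in AC.
τ_max = T_AC·r/J = 167.9·0.0267/7.92×10^-7 = 5.646×10^6 Pa.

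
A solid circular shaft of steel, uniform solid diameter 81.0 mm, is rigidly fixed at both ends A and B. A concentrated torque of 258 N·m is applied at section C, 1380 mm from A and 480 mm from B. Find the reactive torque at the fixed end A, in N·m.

66.6 N·m

With uniform GJ and both ends fixed, compatibility θ_AC = θ_CB gives T_A·a = T_B·b, together with T_A + T_B = T₀.
T_A = T₀·b/(a+b) = 258.0·480/1860 = 66.58 N·m; T_B = 191.4 N·m.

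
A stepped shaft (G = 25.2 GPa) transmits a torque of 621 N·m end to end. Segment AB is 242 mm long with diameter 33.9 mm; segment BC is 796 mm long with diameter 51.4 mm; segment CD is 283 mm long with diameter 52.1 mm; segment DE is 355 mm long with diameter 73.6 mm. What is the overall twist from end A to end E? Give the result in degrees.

J_AB = π(0.0339)⁴/32 = 1.30×10^-7 m⁴; J_BC = π(0.0514)⁴/32 = 6.85×10^-7 m⁴; J_CD = π(0.0521)⁴/32 = 7.23×10^-7 m⁴; J_DE = π(0.0736)⁴/32 = 2.88×10^-6 m⁴.
θ = (T/G)·Σ L_i/J_i = (621.0/25.2×10⁹)·(0.242/1.30×10^-7 + 0.796/6.85×10^-7 + 0.283/7.23×10^-7 + 0.355/2.88×10^-6) = 0.08730 rad.

5.00°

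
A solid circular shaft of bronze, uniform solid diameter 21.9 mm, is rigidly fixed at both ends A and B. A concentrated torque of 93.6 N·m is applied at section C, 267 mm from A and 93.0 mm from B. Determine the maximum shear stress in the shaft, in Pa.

With uniform GJ and both ends fixed, compatibility θ_AC = θ_CB gives T_A·a = T_B·b, together with T_A + T_B = T₀.
T_A = T₀·b/(a+b) = 93.60·93.0/360.0 = 24.18 N·m; T_B = 69.42 N·m.
τ in each portion: τ_AC = 1.17×10^7 Pa, τ_CB = 3.37×10^7 Pa; maximum is in CB.
τ_max = T_CB·r/J = 69.42·0.0109/2.26×10^-8 = 3.366×10^7 Pa.

3.37e7 Pa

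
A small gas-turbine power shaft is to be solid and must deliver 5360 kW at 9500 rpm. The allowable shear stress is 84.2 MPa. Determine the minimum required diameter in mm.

68.8 mm

ω = 2π·9500/60 = 994.8 rad/s, so T = P/ω = 5360×10³ / 994.8 = 5388 N·m.
For a solid shaft τ_max = 16T/(πd³), so d = (16T/(π τ_allow))^(1/3) = (16·5388/(π·8.42×10^7))^(1/3) = 0.06882 m.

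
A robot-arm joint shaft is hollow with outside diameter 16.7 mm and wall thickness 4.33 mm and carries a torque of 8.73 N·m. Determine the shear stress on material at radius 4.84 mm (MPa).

5.85 MPa

J = π(d_o⁴ − d_i⁴)/32 = π(0.0167⁴ − 0.00804⁴)/32 = 7.226×10^-9 m⁴.
Shear stress varies linearly with radius: τ = T·r/J = 8.730 × 0.00484 / 7.226×10^-9 = 5.848×10^6 Pa.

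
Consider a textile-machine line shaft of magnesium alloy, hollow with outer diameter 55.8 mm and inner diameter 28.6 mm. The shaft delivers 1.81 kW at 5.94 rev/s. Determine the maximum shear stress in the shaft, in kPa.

ω = 2π·5.94 = 37.32 rad/s, so T = P/ω = 1.81×10³ / 37.32 = 48.50 N·m.
J = π(d_o⁴ − d_i⁴)/32 = π(0.0558⁴ − 0.0286⁴)/32 = 8.861×10^-7 m⁴.
τ_max = T·r/J = 48.50 × 0.0279 / 8.861×10^-7 = 1.527×10^6 Pa.

1530 kPa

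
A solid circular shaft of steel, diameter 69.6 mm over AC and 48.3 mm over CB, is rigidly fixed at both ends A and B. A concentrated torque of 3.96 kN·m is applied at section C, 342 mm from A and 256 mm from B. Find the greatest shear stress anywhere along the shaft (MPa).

Compatibility: T_A·a/J_AC = T_B·b/J_CB with T_A + T_B = T₀.
J_AC = 2.30×10^-6 m⁴, J_CB = 5.34×10^-7 m⁴, so T_A = T₀·(J_AC/a)/((J_AC/a)+(J_CB/b)) = 3023 N·m, T_B = 936.7 N·m.
τ in each portion: τ_AC = 4.57×10^7 Pa, τ_CB = 4.23×10^7 Pa; maximum is in AC.
τ_max = T_AC·r/J = 3023·0.0348/2.30×10^-6 = 4.567×10^7 Pa.

45.7 MPa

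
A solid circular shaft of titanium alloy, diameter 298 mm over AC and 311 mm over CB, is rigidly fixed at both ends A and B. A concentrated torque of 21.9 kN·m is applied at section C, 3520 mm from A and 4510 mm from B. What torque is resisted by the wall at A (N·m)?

11400 N·m

Compatibility: T_A·a/J_AC = T_B·b/J_CB with T_A + T_B = T₀.
J_AC = 7.74×10^-4 m⁴, J_CB = 9.18×10^-4 m⁴, so T_A = T₀·(J_AC/a)/((J_AC/a)+(J_CB/b)) = 11370 N·m, T_B = 10530 N·m.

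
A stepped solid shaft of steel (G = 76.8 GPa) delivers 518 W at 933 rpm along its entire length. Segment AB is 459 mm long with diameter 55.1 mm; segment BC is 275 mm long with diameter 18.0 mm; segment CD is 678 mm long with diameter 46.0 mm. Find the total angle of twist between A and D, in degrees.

ω = 2π·933/60 = 97.70 rad/s, so T = P/ω = 518 / 97.70 = 5.302 N·m.
J_AB = π(0.0551)⁴/32 = 9.05×10^-7 m⁴; J_BC = π(0.0180)⁴/32 = 1.03×10^-8 m⁴; J_CD = π(0.0460)⁴/32 = 4.40×10^-7 m⁴.
θ = (T/G)·Σ L_i/J_i = (5.302/76.8×10⁹)·(0.459/9.05×10^-7 + 0.275/1.03×10^-8 + 0.678/4.40×10^-7) = 1.984×10^-3 rad.

0.114°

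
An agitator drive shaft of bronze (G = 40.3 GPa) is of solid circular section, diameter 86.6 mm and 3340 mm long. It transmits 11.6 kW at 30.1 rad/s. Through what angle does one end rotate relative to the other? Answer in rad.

ω = 30.1 rad/s, so T = P/ω = 11.6×10³ / 30.10 = 385.4 N·m.
J = πd⁴/32 = π(0.0866)⁴/32 = 5.522×10^-6 m⁴.
θ = T·L/(G·J) = 385.4 × 3.34 / (40.3×10⁹ × 5.522×10^-6) = 5.784×10^-3 rad.

0.00578 rad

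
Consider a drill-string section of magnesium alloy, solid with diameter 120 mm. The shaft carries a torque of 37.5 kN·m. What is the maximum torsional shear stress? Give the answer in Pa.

1.11e8 Pa

J = πd⁴/32 = π(0.120)⁴/32 = 2.036×10^-5 m⁴.
τ_max = T·r/J = 37500 × 0.0600 / 2.036×10^-5 = 1.105×10^8 Pa.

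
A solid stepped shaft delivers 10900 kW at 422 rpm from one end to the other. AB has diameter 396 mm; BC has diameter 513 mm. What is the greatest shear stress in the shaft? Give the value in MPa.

20.2 MPa

ω = 2π·422/60 = 44.19 rad/s, so T = P/ω = 10900×10³ / 44.19 = 246700 N·m.
Under the same torque, τ_max = 16T/(πd³) is largest where d is smallest — segment AB (d = 396 mm).
τ_max = 16·246700/(π·(0.396)³) = 2.023×10^7 Pa.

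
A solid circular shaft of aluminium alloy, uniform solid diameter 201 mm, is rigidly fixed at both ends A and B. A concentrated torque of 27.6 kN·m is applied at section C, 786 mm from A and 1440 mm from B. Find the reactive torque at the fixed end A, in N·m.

With uniform GJ and both ends fixed, compatibility θ_AC = θ_CB gives T_A·a = T_B·b, together with T_A + T_B = T₀.
T_A = T₀·b/(a+b) = 27600·1440/2226 = 17850 N·m; T_B = 9746 N·m.

17900 N·m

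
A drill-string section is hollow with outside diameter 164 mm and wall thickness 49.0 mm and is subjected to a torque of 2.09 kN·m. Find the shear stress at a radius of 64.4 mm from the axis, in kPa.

1950 kPa

J = π(d_o⁴ − d_i⁴)/32 = π(0.164⁴ − 0.0660⁴)/32 = 6.916×10^-5 m⁴.
Shear stress varies linearly with radius: τ = T·r/J = 2090 × 0.0644 / 6.916×10^-5 = 1.946×10^6 Pa.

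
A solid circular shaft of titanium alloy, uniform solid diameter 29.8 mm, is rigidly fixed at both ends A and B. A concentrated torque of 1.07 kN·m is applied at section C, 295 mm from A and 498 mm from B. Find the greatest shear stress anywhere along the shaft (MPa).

129 MPa

With uniform GJ and both ends fixed, compatibility θ_AC = θ_CB gives T_A·a = T_B·b, together with T_A + T_B = T₀.
T_A = T₀·b/(a+b) = 1070·498/793.0 = 672.0 N·m; T_B = 398.0 N·m.
τ in each portion: τ_AC = 1.29×10^8 Pa, τ_CB = 7.66×10^7 Pa; maximum is in AC.
τ_max = T_AC·r/J = 672.0·0.0149/7.74×10^-8 = 1.293×10^8 Pa.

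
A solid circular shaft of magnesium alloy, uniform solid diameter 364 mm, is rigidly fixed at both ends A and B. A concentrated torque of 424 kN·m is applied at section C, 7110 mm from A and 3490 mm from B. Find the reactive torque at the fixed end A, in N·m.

140000 N·m

With uniform GJ and both ends fixed, compatibility θ_AC = θ_CB gives T_A·a = T_B·b, together with T_A + T_B = T₀.
T_A = T₀·b/(a+b) = 424000·3490/10600 = 139600 N·m; T_B = 284400 N·m.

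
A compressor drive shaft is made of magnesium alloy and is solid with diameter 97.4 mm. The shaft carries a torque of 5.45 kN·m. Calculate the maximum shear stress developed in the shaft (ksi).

J = πd⁴/32 = π(0.0974)⁴/32 = 8.836×10^-6 m⁴.
τ_max = T·r/J = 5450 × 0.0487 / 8.836×10^-6 = 3.004×10^7 Pa.

4.36 ksi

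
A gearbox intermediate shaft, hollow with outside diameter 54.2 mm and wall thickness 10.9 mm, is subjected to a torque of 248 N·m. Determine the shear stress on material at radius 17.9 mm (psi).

J = π(d_o⁴ − d_i⁴)/32 = π(0.0542⁴ − 0.0324⁴)/32 = 7.390×10^-7 m⁴.
Shear stress varies linearly with radius: τ = T·r/J = 248.0 × 0.0179 / 7.390×10^-7 = 6.007×10^6 Pa.

871 psi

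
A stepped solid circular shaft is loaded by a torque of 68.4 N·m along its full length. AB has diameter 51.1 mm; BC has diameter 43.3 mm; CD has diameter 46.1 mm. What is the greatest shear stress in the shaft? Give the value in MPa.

Under the same torque, τ_max = 16T/(πd³) is largest where d is smallest — segment BC (d = 43.3 mm).
τ_max = 16·68.40/(π·(0.0433)³) = 4.291×10^6 Pa.

4.29 MPa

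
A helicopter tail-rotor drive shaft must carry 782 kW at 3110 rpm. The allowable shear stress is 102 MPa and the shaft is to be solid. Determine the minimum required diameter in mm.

ω = 2π·3110/60 = 325.7 rad/s, so T = P/ω = 782×10³ / 325.7 = 2401 N·m.
For a solid shaft τ_max = 16T/(πd³), so d = (16T/(π τ_allow))^(1/3) = (16·2401/(π·1.02×10^8))^(1/3) = 0.04931 m.

49.3 mm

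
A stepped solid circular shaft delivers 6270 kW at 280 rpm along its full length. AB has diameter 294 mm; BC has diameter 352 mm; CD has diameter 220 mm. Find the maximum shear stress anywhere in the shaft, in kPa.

102000 kPa

ω = 2π·280/60 = 29.32 rad/s, so T = P/ω = 6270×10³ / 29.32 = 213800 N·m.
Under the same torque, τ_max = 16T/(πd³) is largest where d is smallest — segment CD (d = 220 mm).
τ_max = 16·213800/(π·(0.220)³) = 1.023×10^8 Pa.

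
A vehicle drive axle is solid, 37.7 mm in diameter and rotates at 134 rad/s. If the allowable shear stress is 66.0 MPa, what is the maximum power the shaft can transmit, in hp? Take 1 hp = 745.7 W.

J = πd⁴/32 = π(0.0377)⁴/32 = 1.983×10^-7 m⁴.
T_max = τ_allow·J/r = 6.60×10^7 × 1.983×10^-7 / 0.0189 = 694.4 N·m.
ω = 134 rad/s, so P_max = T_max·ω = 9.305×10^4 W.

125 hp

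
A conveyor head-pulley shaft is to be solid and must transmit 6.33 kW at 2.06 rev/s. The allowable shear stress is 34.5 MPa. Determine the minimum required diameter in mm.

ω = 2π·2.06 = 12.94 rad/s, so T = P/ω = 6.33×10³ / 12.94 = 489.1 N·m.
For a solid shaft τ_max = 16T/(πd³), so d = (16T/(π τ_allow))^(1/3) = (16·489.1/(π·3.45×10^7))^(1/3) = 0.04164 m.

41.6 mm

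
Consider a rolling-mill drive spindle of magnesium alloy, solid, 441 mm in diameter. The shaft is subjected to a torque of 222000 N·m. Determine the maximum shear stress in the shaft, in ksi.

J = πd⁴/32 = π(0.441)⁴/32 = 3.713×10^-3 m⁴.
τ_max = T·r/J = 222000 × 0.221 / 3.713×10^-3 = 1.318×10^7 Pa.

1.91 ksi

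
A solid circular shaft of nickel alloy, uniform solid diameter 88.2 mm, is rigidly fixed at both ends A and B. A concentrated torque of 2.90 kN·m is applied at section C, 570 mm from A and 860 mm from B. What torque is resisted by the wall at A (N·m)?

1740 N·m

With uniform GJ and both ends fixed, compatibility θ_AC = θ_CB gives T_A·a = T_B·b, together with T_A + T_B = T₀.
T_A = T₀·b/(a+b) = 2900·860/1430 = 1744 N·m; T_B = 1156 N·m.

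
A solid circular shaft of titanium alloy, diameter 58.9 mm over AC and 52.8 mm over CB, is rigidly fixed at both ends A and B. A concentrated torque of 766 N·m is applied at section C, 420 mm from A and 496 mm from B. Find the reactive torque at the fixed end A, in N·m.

Compatibility: T_A·a/J_AC = T_B·b/J_CB with T_A + T_B = T₀.
J_AC = 1.18×10^-6 m⁴, J_CB = 7.63×10^-7 m⁴, so T_A = T₀·(J_AC/a)/((J_AC/a)+(J_CB/b)) = 495.2 N·m, T_B = 270.8 N·m.

495 N·m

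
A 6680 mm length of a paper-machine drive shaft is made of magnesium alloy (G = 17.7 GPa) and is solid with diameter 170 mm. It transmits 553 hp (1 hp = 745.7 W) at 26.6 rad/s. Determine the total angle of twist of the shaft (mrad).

ω = 26.6 rad/s, so T = P/ω = 553×745.7 / 26.60 = 15500 N·m.
J = πd⁴/32 = π(0.170)⁴/32 = 8.200×10^-5 m⁴.
θ = T·L/(G·J) = 15500 × 6.68 / (17.7×10⁹ × 8.200×10^-5) = 0.07135 rad.

71.4 mrad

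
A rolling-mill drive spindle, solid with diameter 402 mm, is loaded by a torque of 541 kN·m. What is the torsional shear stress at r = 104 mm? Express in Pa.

2.19e7 Pa

J = πd⁴/32 = π(0.402)⁴/32 = 2.564×10^-3 m⁴.
Shear stress varies linearly with radius: τ = T·r/J = 541000 × 0.104 / 2.564×10^-3 = 2.194×10^7 Pa.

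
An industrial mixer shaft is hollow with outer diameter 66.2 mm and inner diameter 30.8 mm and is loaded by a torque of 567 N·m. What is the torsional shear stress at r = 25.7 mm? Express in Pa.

J = π(d_o⁴ − d_i⁴)/32 = π(0.0662⁴ − 0.0308⁴)/32 = 1.797×10^-6 m⁴.
Shear stress varies linearly with radius: τ = T·r/J = 567.0 × 0.0257 / 1.797×10^-6 = 8.108×10^6 Pa.

8.11e6 Pa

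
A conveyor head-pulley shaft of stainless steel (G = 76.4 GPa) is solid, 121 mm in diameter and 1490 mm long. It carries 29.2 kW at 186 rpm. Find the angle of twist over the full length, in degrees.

0.0796°

ω = 2π·186/60 = 19.48 rad/s, so T = P/ω = 29.2×10³ / 19.48 = 1499 N·m.
J = πd⁴/32 = π(0.121)⁴/32 = 2.104×10^-5 m⁴.
θ = T·L/(G·J) = 1499 × 1.49 / (76.4×10⁹ × 2.104×10^-5) = 1.389×10^-3 rad.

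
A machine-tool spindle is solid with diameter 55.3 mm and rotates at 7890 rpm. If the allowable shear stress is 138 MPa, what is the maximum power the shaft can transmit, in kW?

J = πd⁴/32 = π(0.0553)⁴/32 = 9.181×10^-7 m⁴.
T_max = τ_allow·J/r = 1.38×10^8 × 9.181×10^-7 / 0.0276 = 4582 N·m.
ω = 2π·7890/60 = 826.2 rad/s, so P_max = T_max·ω = 3.786×10^6 W.

3790 kW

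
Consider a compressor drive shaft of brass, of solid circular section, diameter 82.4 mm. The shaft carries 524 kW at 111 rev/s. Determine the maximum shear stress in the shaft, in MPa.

ω = 2π·111 = 697.4 rad/s, so T = P/ω = 524×10³ / 697.4 = 751.3 N·m.
J = πd⁴/32 = π(0.0824)⁴/32 = 4.526×10^-6 m⁴.
τ_max = T·r/J = 751.3 × 0.0412 / 4.526×10^-6 = 6.839×10^6 Pa.

6.84 MPa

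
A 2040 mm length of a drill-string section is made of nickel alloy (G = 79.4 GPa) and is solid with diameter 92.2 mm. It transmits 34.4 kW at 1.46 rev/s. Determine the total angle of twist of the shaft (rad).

0.0136 rad

ω = 2π·1.46 = 9.173 rad/s, so T = P/ω = 34.4×10³ / 9.173 = 3750 N·m.
J = πd⁴/32 = π(0.0922)⁴/32 = 7.095×10^-6 m⁴.
θ = T·L/(G·J) = 3750 × 2.04 / (79.4×10⁹ × 7.095×10^-6) = 0.01358 rad.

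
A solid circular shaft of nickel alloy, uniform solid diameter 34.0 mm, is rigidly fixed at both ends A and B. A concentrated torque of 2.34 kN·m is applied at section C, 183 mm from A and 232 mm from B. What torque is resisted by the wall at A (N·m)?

With uniform GJ and both ends fixed, compatibility θ_AC = θ_CB gives T_A·a = T_B·b, together with T_A + T_B = T₀.
T_A = T₀·b/(a+b) = 2340·232/415.0 = 1308 N·m; T_B = 1032 N·m.

1310 N·m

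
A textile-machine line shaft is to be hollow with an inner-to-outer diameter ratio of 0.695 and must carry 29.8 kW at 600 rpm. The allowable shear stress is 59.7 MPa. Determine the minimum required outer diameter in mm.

ω = 2π·600/60 = 62.83 rad/s, so T = P/ω = 29.8×10³ / 62.83 = 474.3 N·m.
For a hollow shaft with d_i/d_o = 0.695: τ_max = 16T/(π d_o³ (1−k⁴)), so d_o = [16T/(π τ_allow (1−k⁴))]^(1/3) = [16·474.3/(π·5.97×10^7·0.7667)]^(1/3) = 0.03751 m.

37.5 mm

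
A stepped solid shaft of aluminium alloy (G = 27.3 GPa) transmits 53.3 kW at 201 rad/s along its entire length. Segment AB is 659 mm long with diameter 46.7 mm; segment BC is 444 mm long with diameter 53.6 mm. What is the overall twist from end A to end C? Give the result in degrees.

1.09°

ω = 201 rad/s, so T = P/ω = 53.3×10³ / 201.0 = 265.2 N·m.
J_AB = π(0.0467)⁴/32 = 4.67×10^-7 m⁴; J_BC = π(0.0536)⁴/32 = 8.10×10^-7 m⁴.
θ = (T/G)·Σ L_i/J_i = (265.2/27.3×10⁹)·(0.659/4.67×10^-7 + 0.444/8.10×10^-7) = 0.01903 rad.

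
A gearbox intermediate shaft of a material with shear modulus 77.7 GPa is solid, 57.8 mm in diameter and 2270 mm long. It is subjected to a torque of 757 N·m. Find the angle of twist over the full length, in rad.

J = πd⁴/32 = π(0.0578)⁴/32 = 1.096×10^-6 m⁴.
θ = T·L/(G·J) = 757.0 × 2.27 / (77.7×10⁹ × 1.096×10^-6) = 0.02018 rad.

0.0202 rad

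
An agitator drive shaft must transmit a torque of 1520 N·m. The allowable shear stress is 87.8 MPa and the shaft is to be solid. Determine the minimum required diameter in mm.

44.5 mm

For a solid shaft τ_max = 16T/(πd³), so d = (16T/(π τ_allow))^(1/3) = (16·1520/(π·8.78×10^7))^(1/3) = 0.04451 m.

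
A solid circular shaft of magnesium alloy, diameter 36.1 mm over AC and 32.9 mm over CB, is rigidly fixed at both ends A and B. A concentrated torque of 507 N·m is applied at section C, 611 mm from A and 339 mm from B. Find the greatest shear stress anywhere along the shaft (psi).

5830 psi

Compatibility: T_A·a/J_AC = T_B·b/J_CB with T_A + T_B = T₀.
J_AC = 1.67×10^-7 m⁴, J_CB = 1.15×10^-7 m⁴, so T_A = T₀·(J_AC/a)/((J_AC/a)+(J_CB/b)) = 226.0 N·m, T_B = 281.0 N·m.
τ in each portion: τ_AC = 2.45×10^7 Pa, τ_CB = 4.02×10^7 Pa; maximum is in CB.
τ_max = T_CB·r/J = 281.0·0.0164/1.15×10^-7 = 4.019×10^7 Pa.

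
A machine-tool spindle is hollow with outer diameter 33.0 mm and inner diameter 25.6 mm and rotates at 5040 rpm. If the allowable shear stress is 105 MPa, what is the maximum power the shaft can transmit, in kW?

J = π(d_o⁴ − d_i⁴)/32 = π(0.0330⁴ − 0.0256⁴)/32 = 7.426×10^-8 m⁴.
T_max = τ_allow·J/r = 1.05×10^8 × 7.426×10^-8 / 0.0165 = 472.6 N·m.
ω = 2π·5040/60 = 527.8 rad/s, so P_max = T_max·ω = 2.494×10^5 W.

249 kW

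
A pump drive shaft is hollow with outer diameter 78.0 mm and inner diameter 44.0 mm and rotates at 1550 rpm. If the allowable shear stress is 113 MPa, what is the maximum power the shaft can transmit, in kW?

1540 kW

J = π(d_o⁴ − d_i⁴)/32 = π(0.0780⁴ − 0.0440⁴)/32 = 3.266×10^-6 m⁴.
T_max = τ_allow·J/r = 1.13×10^8 × 3.266×10^-6 / 0.0390 = 9463 N·m.
ω = 2π·1550/60 = 162.3 rad/s, so P_max = T_max·ω = 1.536×10^6 W.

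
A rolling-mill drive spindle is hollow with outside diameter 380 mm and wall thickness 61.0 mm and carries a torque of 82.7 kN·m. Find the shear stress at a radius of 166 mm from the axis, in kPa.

8520 kPa

J = π(d_o⁴ − d_i⁴)/32 = π(0.380⁴ − 0.258⁴)/32 = 1.612×10^-3 m⁴.
Shear stress varies linearly with radius: τ = T·r/J = 82700 × 0.166 / 1.612×10^-3 = 8.516×10^6 Pa.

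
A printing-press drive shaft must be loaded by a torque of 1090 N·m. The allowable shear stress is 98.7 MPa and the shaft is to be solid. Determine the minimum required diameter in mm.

38.3 mm

For a solid shaft τ_max = 16T/(πd³), so d = (16T/(π τ_allow))^(1/3) = (16·1090/(π·9.87×10^7))^(1/3) = 0.03831 m.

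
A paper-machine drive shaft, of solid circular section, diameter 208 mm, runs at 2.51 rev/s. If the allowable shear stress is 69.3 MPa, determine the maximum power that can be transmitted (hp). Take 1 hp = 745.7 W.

J = πd⁴/32 = π(0.208)⁴/32 = 1.838×10^-4 m⁴.
T_max = τ_allow·J/r = 6.93×10^7 × 1.838×10^-4 / 0.104 = 122400 N·m.
ω = 2π·2.51 = 15.77 rad/s, so P_max = T_max·ω = 1.931×10^6 W.

2590 hp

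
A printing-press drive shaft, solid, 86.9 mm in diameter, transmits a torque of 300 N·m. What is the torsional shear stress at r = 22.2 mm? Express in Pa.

J = πd⁴/32 = π(0.0869)⁴/32 = 5.599×10^-6 m⁴.
Shear stress varies linearly with radius: τ = T·r/J = 300.0 × 0.0222 / 5.599×10^-6 = 1.190×10^6 Pa.

1.19e6 Pa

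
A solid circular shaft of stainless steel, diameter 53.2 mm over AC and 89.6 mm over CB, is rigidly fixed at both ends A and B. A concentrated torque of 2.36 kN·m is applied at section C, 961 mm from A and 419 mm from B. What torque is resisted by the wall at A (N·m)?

121 N·m

Compatibility: T_A·a/J_AC = T_B·b/J_CB with T_A + T_B = T₀.
J_AC = 7.86×10^-7 m⁴, J_CB = 6.33×10^-6 m⁴, so T_A = T₀·(J_AC/a)/((J_AC/a)+(J_CB/b)) = 121.3 N·m, T_B = 2239 N·m.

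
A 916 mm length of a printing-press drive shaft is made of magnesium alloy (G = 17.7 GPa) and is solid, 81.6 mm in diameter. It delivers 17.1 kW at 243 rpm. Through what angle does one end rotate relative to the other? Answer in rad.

ω = 2π·243/60 = 25.45 rad/s, so T = P/ω = 17.1×10³ / 25.45 = 672.0 N·m.
J = πd⁴/32 = π(0.0816)⁴/32 = 4.353×10^-6 m⁴.
θ = T·L/(G·J) = 672.0 × 0.916 / (17.7×10⁹ × 4.353×10^-6) = 7.990×10^-3 rad.

0.00799 rad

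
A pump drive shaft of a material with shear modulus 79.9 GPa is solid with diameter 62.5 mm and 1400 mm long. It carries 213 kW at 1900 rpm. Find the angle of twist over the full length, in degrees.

0.717°

ω = 2π·1900/60 = 199.0 rad/s, so T = P/ω = 213×10³ / 199.0 = 1071 N·m.
J = πd⁴/32 = π(0.0625)⁴/32 = 1.498×10^-6 m⁴.
θ = T·L/(G·J) = 1071 × 1.40 / (79.9×10⁹ × 1.498×10^-6) = 0.01252 rad.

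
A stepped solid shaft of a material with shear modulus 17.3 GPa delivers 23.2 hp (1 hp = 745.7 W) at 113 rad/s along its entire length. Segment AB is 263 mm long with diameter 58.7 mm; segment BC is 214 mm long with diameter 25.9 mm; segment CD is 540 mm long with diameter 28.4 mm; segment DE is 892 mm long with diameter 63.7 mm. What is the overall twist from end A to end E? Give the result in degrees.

ω = 113 rad/s, so T = P/ω = 23.2×745.7 / 113.0 = 153.1 N·m.
J_AB = π(0.0587)⁴/32 = 1.17×10^-6 m⁴; J_BC = π(0.0259)⁴/32 = 4.42×10^-8 m⁴; J_CD = π(0.0284)⁴/32 = 6.39×10^-8 m⁴; J_DE = π(0.0637)⁴/32 = 1.62×10^-6 m⁴.
θ = (T/G)·Σ L_i/J_i = (153.1/17.3×10⁹)·(0.263/1.17×10^-6 + 0.214/4.42×10^-8 + 0.540/6.39×10^-8 + 0.892/1.62×10^-6) = 0.1246 rad.

7.14°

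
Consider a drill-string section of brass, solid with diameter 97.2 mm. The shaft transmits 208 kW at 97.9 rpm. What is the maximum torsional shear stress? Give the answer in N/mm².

113 N/mm²

ω = 2π·97.9/60 = 10.25 rad/s, so T = P/ω = 208×10³ / 10.25 = 20290 N·m.
J = πd⁴/32 = π(0.0972)⁴/32 = 8.763×10^-6 m⁴.
τ_max = T·r/J = 20290 × 0.0486 / 8.763×10^-6 = 1.125×10^8 Pa.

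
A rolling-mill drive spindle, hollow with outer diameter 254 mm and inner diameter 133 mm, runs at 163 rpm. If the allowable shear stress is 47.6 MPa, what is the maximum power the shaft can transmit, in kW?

2420 kW

J = π(d_o⁴ − d_i⁴)/32 = π(0.254⁴ − 0.133⁴)/32 = 3.779×10^-4 m⁴.
T_max = τ_allow·J/r = 4.76×10^7 × 3.779×10^-4 / 0.127 = 141600 N·m.
ω = 2π·163/60 = 17.07 rad/s, so P_max = T_max·ω = 2.418×10^6 W.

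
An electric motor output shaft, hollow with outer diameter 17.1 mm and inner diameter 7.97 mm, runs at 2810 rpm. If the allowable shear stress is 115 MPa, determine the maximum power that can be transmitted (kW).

31.7 kW

J = π(d_o⁴ − d_i⁴)/32 = π(0.0171⁴ − 0.00797⁴)/32 = 7.998×10^-9 m⁴.
T_max = τ_allow·J/r = 1.15×10^8 × 7.998×10^-9 / 0.00855 = 107.6 N·m.
ω = 2π·2810/60 = 294.3 rad/s, so P_max = T_max·ω = 3.166×10^4 W.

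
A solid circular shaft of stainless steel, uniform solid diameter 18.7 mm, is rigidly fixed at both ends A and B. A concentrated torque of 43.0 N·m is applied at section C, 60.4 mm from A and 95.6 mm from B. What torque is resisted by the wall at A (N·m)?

With uniform GJ and both ends fixed, compatibility θ_AC = θ_CB gives T_A·a = T_B·b, together with T_A + T_B = T₀.
T_A = T₀·b/(a+b) = 43.00·95.6/156.0 = 26.35 N·m; T_B = 16.65 N·m.

26.4 N·m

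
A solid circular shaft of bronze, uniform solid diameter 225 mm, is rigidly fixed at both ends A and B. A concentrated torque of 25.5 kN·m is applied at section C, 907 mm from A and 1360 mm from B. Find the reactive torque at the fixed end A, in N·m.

With uniform GJ and both ends fixed, compatibility θ_AC = θ_CB gives T_A·a = T_B·b, together with T_A + T_B = T₀.
T_A = T₀·b/(a+b) = 25500·1360/2267 = 15300 N·m; T_B = 10200 N·m.

15300 N·m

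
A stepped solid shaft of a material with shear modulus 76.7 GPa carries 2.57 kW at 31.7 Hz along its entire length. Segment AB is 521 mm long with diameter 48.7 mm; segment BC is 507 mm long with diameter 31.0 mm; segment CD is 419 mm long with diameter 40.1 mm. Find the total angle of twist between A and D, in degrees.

0.0789°

ω = 2π·31.7 = 199.2 rad/s, so T = P/ω = 2.57×10³ / 199.2 = 12.90 N·m.
J_AB = π(0.0487)⁴/32 = 5.52×10^-7 m⁴; J_BC = π(0.0310)⁴/32 = 9.07×10^-8 m⁴; J_CD = π(0.0401)⁴/32 = 2.54×10^-7 m⁴.
θ = (T/G)·Σ L_i/J_i = (12.90/76.7×10⁹)·(0.521/5.52×10^-7 + 0.507/9.07×10^-8 + 0.419/2.54×10^-7) = 1.377×10^-3 rad.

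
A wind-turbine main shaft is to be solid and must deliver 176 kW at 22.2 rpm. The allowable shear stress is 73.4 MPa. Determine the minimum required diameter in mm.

174 mm

ω = 2π·22.2/60 = 2.325 rad/s, so T = P/ω = 176×10³ / 2.325 = 75710 N·m.
For a solid shaft τ_max = 16T/(πd³), so d = (16T/(π τ_allow))^(1/3) = (16·75710/(π·7.34×10^7))^(1/3) = 0.1738 m.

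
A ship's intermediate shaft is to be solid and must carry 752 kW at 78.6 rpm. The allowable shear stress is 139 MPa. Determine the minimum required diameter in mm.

ω = 2π·78.6/60 = 8.231 rad/s, so T = P/ω = 752×10³ / 8.231 = 91360 N·m.
For a solid shaft τ_max = 16T/(πd³), so d = (16T/(π τ_allow))^(1/3) = (16·91360/(π·1.39×10^8))^(1/3) = 0.1496 m.

150 mm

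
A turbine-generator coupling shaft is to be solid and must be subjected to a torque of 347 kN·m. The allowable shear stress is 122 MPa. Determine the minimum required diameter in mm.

For a solid shaft τ_max = 16T/(πd³), so d = (16T/(π τ_allow))^(1/3) = (16·347000/(π·1.22×10^8))^(1/3) = 0.2438 m.

244 mm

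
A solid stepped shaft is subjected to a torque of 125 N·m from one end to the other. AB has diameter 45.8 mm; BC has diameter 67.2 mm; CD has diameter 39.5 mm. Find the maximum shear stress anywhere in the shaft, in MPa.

Under the same torque, τ_max = 16T/(πd³) is largest where d is smallest — segment CD (d = 39.5 mm).
τ_max = 16·125.0/(π·(0.0395)³) = 1.033×10^7 Pa.

10.3 MPa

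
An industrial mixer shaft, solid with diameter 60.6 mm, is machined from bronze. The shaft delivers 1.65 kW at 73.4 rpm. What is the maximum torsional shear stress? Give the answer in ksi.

0.713 ksi

ω = 2π·73.4/60 = 7.686 rad/s, so T = P/ω = 1.65×10³ / 7.686 = 214.7 N·m.
J = πd⁴/32 = π(0.0606)⁴/32 = 1.324×10^-6 m⁴.
τ_max = T·r/J = 214.7 × 0.0303 / 1.324×10^-6 = 4.913×10^6 Pa.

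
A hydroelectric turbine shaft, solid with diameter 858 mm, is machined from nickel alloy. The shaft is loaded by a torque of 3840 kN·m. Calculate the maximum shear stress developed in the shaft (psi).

J = πd⁴/32 = π(0.858)⁴/32 = 0.05320 m⁴.
τ_max = T·r/J = 3.840e6 × 0.429 / 0.05320 = 3.096×10^7 Pa.

4490 psi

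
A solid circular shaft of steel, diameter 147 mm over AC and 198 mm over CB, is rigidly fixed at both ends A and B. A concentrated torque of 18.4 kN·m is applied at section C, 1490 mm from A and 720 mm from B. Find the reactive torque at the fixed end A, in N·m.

2360 N·m

Compatibility: T_A·a/J_AC = T_B·b/J_CB with T_A + T_B = T₀.
J_AC = 4.58×10^-5 m⁴, J_CB = 1.51×10^-4 m⁴, so T_A = T₀·(J_AC/a)/((J_AC/a)+(J_CB/b)) = 2355 N·m, T_B = 16040 N·m.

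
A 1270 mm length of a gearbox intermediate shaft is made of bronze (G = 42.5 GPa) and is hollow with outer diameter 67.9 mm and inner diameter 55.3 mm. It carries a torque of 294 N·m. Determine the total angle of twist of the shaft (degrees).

0.431°

J = π(d_o⁴ − d_i⁴)/32 = π(0.0679⁴ − 0.0553⁴)/32 = 1.169×10^-6 m⁴.
θ = T·L/(G·J) = 294.0 × 1.27 / (42.5×10⁹ × 1.169×10^-6) = 7.517×10^-3 rad.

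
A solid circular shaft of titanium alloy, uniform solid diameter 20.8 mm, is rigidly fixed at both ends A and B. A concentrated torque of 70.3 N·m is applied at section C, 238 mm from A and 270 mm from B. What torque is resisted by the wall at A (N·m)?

37.4 N·m

With uniform GJ and both ends fixed, compatibility θ_AC = θ_CB gives T_A·a = T_B·b, together with T_A + T_B = T₀.
T_A = T₀·b/(a+b) = 70.30·270/508.0 = 37.36 N·m; T_B = 32.94 N·m.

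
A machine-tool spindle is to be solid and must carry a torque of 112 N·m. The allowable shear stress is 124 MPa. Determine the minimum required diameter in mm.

For a solid shaft τ_max = 16T/(πd³), so d = (16T/(π τ_allow))^(1/3) = (16·112.0/(π·1.24×10^8))^(1/3) = 0.01663 m.

16.6 mm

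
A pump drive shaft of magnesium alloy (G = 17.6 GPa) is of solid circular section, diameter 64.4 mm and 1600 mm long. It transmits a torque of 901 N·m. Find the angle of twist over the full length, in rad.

J = πd⁴/32 = π(0.0644)⁴/32 = 1.689×10^-6 m⁴.
θ = T·L/(G·J) = 901.0 × 1.60 / (17.6×10⁹ × 1.689×10^-6) = 0.04851 rad.

0.0485 rad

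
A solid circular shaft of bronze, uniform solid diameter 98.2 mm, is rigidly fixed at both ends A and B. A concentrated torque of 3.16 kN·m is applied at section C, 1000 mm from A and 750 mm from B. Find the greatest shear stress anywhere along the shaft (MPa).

With uniform GJ and both ends fixed, compatibility θ_AC = θ_CB gives T_A·a = T_B·b, together with T_A + T_B = T₀.
T_A = T₀·b/(a+b) = 3160·750/1750 = 1354 N·m; T_B = 1806 N·m.
τ in each portion: τ_AC = 7.28×10^6 Pa, τ_CB = 9.71×10^6 Pa; maximum is in CB.
τ_max = T_CB·r/J = 1806·0.0491/9.13×10^-6 = 9.711×10^6 Pa.

9.71 MPa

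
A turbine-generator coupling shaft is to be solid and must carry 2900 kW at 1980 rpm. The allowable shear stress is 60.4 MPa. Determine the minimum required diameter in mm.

106 mm

ω = 2π·1980/60 = 207.3 rad/s, so T = P/ω = 2900×10³ / 207.3 = 13990 N·m.
For a solid shaft τ_max = 16T/(πd³), so d = (16T/(π τ_allow))^(1/3) = (16·13990/(π·6.04×10^7))^(1/3) = 0.1057 m.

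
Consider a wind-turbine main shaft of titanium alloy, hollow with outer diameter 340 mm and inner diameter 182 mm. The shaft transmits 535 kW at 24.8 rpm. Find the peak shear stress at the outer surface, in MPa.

ω = 2π·24.8/60 = 2.597 rad/s, so T = P/ω = 535×10³ / 2.597 = 206000 N·m.
J = π(d_o⁴ − d_i⁴)/32 = π(0.340⁴ − 0.182⁴)/32 = 1.204×10^-3 m⁴.
τ_max = T·r/J = 206000 × 0.170 / 1.204×10^-3 = 2.908×10^7 Pa.

29.1 MPa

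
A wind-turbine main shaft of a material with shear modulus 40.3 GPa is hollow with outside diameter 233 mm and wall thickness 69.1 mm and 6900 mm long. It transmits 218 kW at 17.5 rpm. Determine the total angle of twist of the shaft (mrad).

72.4 mrad

ω = 2π·17.5/60 = 1.833 rad/s, so T = P/ω = 218×10³ / 1.833 = 119000 N·m.
J = π(d_o⁴ − d_i⁴)/32 = π(0.233⁴ − 0.0948⁴)/32 = 2.814×10^-4 m⁴.
θ = T·L/(G·J) = 119000 × 6.90 / (40.3×10⁹ × 2.814×10^-4) = 0.07237 rad.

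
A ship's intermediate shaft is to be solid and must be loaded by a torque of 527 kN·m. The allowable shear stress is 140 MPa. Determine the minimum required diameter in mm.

268 mm

For a solid shaft τ_max = 16T/(πd³), so d = (16T/(π τ_allow))^(1/3) = (16·527000/(π·1.40×10^8))^(1/3) = 0.2676 m.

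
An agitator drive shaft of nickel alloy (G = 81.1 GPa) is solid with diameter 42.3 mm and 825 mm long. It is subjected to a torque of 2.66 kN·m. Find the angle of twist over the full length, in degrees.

4.93°

J = πd⁴/32 = π(0.0423)⁴/32 = 3.143×10^-7 m⁴.
θ = T·L/(G·J) = 2660 × 0.825 / (81.1×10⁹ × 3.143×10^-7) = 0.08609 rad.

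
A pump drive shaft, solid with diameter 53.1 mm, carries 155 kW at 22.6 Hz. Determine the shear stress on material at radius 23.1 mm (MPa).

ω = 2π·22.6 = 142.0 rad/s, so T = P/ω = 155×10³ / 142.0 = 1092 N·m.
J = πd⁴/32 = π(0.0531)⁴/32 = 7.805×10^-7 m⁴.
Shear stress varies linearly with radius: τ = T·r/J = 1092 × 0.0231 / 7.805×10^-7 = 3.231×10^7 Pa.

32.3 MPa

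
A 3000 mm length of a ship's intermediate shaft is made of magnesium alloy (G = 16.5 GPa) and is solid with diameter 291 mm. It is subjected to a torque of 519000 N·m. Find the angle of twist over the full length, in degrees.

7.68°

J = πd⁴/32 = π(0.291)⁴/32 = 7.040×10^-4 m⁴.
θ = T·L/(G·J) = 519000 × 3.00 / (16.5×10⁹ × 7.040×10^-4) = 0.1340 rad.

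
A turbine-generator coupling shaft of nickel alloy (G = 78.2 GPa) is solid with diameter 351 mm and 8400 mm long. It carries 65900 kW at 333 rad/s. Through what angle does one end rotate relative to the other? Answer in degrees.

ω = 333 rad/s, so T = P/ω = 65900×10³ / 333.0 = 197900 N·m.
J = πd⁴/32 = π(0.351)⁴/32 = 1.490×10^-3 m⁴.
θ = T·L/(G·J) = 197900 × 8.40 / (78.2×10⁹ × 1.490×10^-3) = 0.01427 rad.

0.817°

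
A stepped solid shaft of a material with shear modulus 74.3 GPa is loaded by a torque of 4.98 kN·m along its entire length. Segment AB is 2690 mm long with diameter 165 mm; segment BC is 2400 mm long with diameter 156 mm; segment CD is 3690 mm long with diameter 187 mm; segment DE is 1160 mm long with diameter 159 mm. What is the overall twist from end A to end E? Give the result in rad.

J_AB = π(0.165)⁴/32 = 7.28×10^-5 m⁴; J_BC = π(0.156)⁴/32 = 5.81×10^-5 m⁴; J_CD = π(0.187)⁴/32 = 1.20×10^-4 m⁴; J_DE = π(0.159)⁴/32 = 6.27×10^-5 m⁴.
θ = (T/G)·Σ L_i/J_i = (4980/74.3×10⁹)·(2.69/7.28×10^-5 + 2.40/5.81×10^-5 + 3.69/1.20×10^-4 + 1.16/6.27×10^-5) = 8.544×10^-3 rad.

0.00854 rad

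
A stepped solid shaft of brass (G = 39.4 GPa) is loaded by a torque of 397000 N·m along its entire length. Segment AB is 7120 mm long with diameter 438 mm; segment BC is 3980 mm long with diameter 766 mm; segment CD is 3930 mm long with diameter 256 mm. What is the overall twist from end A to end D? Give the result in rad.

0.115 rad

J_AB = π(0.438)⁴/32 = 3.61×10^-3 m⁴; J_BC = π(0.766)⁴/32 = 0.0338 m⁴; J_CD = π(0.256)⁴/32 = 4.22×10^-4 m⁴.
θ = (T/G)·Σ L_i/J_i = (397000/39.4×10⁹)·(7.12/3.61×10^-3 + 3.98/0.0338 + 3.93/4.22×10^-4) = 0.1150 rad.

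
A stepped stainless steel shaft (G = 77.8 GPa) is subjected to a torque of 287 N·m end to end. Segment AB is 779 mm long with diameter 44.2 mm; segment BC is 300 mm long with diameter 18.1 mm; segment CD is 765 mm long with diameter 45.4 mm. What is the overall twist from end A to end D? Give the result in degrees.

J_AB = π(0.0442)⁴/32 = 3.75×10^-7 m⁴; J_BC = π(0.0181)⁴/32 = 1.05×10^-8 m⁴; J_CD = π(0.0454)⁴/32 = 4.17×10^-7 m⁴.
θ = (T/G)·Σ L_i/J_i = (287.0/77.8×10⁹)·(0.779/3.75×10^-7 + 0.300/1.05×10^-8 + 0.765/4.17×10^-7) = 0.1195 rad.

6.84°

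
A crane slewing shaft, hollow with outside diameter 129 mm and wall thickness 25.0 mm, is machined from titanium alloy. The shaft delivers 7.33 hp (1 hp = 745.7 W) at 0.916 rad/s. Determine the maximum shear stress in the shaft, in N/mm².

16.5 N/mm²

ω = 0.916 rad/s, so T = P/ω = 7.33×745.7 / 0.9160 = 5967 N·m.
J = π(d_o⁴ − d_i⁴)/32 = π(0.129⁴ − 0.0790⁴)/32 = 2.336×10^-5 m⁴.
τ_max = T·r/J = 5967 × 0.0645 / 2.336×10^-5 = 1.647×10^7 Pa.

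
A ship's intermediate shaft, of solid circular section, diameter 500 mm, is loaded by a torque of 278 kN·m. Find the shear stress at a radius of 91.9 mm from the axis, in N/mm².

4.16 N/mm²

J = πd⁴/32 = π(0.500)⁴/32 = 6.136×10^-3 m⁴.
Shear stress varies linearly with radius: τ = T·r/J = 278000 × 0.0919 / 6.136×10^-3 = 4.164×10^6 Pa.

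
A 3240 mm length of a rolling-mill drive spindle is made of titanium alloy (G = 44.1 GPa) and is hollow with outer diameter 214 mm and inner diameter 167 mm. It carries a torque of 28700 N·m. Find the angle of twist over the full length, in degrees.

0.933°

J = π(d_o⁴ − d_i⁴)/32 = π(0.214⁴ − 0.167⁴)/32 = 1.295×10^-4 m⁴.
θ = T·L/(G·J) = 28700 × 3.24 / (44.1×10⁹ × 1.295×10^-4) = 0.01628 rad.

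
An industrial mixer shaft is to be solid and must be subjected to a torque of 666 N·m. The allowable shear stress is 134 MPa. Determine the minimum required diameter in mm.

For a solid shaft τ_max = 16T/(πd³), so d = (16T/(π τ_allow))^(1/3) = (16·666.0/(π·1.34×10^8))^(1/3) = 0.02936 m.

29.4 mm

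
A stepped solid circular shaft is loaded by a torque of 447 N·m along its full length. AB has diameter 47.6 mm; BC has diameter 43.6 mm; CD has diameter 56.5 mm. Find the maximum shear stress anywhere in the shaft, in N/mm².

27.5 N/mm²

Under the same torque, τ_max = 16T/(πd³) is largest where d is smallest — segment BC (d = 43.6 mm).
τ_max = 16·447.0/(π·(0.0436)³) = 2.747×10^7 Pa.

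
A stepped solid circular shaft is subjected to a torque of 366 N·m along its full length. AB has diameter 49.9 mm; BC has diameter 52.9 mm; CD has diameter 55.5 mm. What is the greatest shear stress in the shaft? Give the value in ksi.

Under the same torque, τ_max = 16T/(πd³) is largest where d is smallest — segment AB (d = 49.9 mm).
τ_max = 16·366.0/(π·(0.0499)³) = 1.500×10^7 Pa.

2.18 ksi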